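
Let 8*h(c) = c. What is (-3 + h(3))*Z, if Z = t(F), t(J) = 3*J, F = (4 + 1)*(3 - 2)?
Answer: -315/8 ≈ -39.375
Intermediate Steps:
h(c) = c/8
F = 5 (F = 5*1 = 5)
Z = 15 (Z = 3*5 = 15)
(-3 + h(3))*Z = (-3 + (1/8)*3)*15 = (-3 + 3/8)*15 = -21/8*15 = -315/8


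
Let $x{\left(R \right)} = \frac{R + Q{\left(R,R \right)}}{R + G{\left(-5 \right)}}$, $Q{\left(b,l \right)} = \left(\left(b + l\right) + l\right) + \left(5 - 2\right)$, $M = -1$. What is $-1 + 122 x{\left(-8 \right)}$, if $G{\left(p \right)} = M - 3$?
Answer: $\frac{1763}{6} \approx 293.83$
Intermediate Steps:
$Q{\left(b,l \right)} = 3 + b + 2 l$ ($Q{\left(b,l \right)} = \left(b + 2 l\right) + 3 = 3 + b + 2 l$)
$G{\left(p \right)} = -4$ ($G{\left(p \right)} = -1 - 3 = -4$)
$x{\left(R \right)} = \frac{3 + 4 R}{-4 + R}$ ($x{\left(R \right)} = \frac{R + \left(3 + R + 2 R\right)}{R - 4} = \frac{R + \left(3 + 3 R\right)}{-4 + R} = \frac{3 + 4 R}{-4 + R}$)
$-1 + 122 x{\left(-8 \right)} = -1 + 122 \frac{3 + 4 \left(-8\right)}{-4 - 8} = -1 + 122 \frac{3 - 32}{-12} = -1 + 122 \left(\left(- \frac{1}{12}\right) \left(-29\right)\right) = -1 + 122 \cdot \frac{29}{12} = -1 + \frac{1769}{6} = \frac{1763}{6}$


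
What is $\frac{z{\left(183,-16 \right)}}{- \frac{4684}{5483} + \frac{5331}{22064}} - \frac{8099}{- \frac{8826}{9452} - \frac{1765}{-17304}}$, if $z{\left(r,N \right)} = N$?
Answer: $\frac{24610928792687758696}{2520792943531643} \approx 9763.2$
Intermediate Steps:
$\frac{z{\left(183,-16 \right)}}{- \frac{4684}{5483} + \frac{5331}{22064}} - \frac{8099}{- \frac{8826}{9452} - \frac{1765}{-17304}} = - \frac{16}{- \frac{4684}{5483} + \frac{5331}{22064}} - \frac{8099}{- \frac{8826}{9452} - \frac{1765}{-17304}} = - \frac{16}{\left(-4684\right) \frac{1}{5483} + 5331 \cdot \frac{1}{22064}} - \frac{8099}{\left(-8826\right) \frac{1}{9452} - - \frac{1765}{17304}} = - \frac{16}{- \frac{4684}{5483} + \frac{5331}{22064}} - \frac{8099}{- \frac{4413}{4726} + \frac{1765}{17304}} = - \frac{16}{- \frac{74117903}{120976912}} - \frac{8099}{- \frac{34010581}{40889352}} = \left(-16\right) \left(- \frac{120976912}{74117903}\right) - - \frac{331162861848}{34010581} = \frac{1935630592}{74117903} + \frac{331162861848}{34010581} = \frac{24610928792687758696}{2520792943531643}$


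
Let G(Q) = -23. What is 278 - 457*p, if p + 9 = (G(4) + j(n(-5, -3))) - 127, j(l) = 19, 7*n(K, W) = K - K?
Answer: 64258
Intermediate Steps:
n(K, W) = 0 (n(K, W) = (K - K)/7 = (⅐)*0 = 0)
p = -140 (p = -9 + ((-23 + 19) - 127) = -9 + (-4 - 127) = -9 - 131 = -140)
278 - 457*p = 278 - 457*(-140) = 278 + 63980 = 64258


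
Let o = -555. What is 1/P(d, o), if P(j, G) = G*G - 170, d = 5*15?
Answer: 1/307855 ≈ 3.2483e-6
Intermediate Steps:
d = 75
P(j, G) = -170 + G² (P(j, G) = G² - 170 = -170 + G²)
1/P(d, o) = 1/(-170 + (-555)²) = 1/(-170 + 308025) = 1/307855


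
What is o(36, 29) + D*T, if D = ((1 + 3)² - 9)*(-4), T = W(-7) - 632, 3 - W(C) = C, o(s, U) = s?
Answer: 17452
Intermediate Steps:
W(C) = 3 - C
T = -622 (T = (3 - 1*(-7)) - 632 = (3 + 7) - 632 = 10 - 632 = -622)
D = -28 (D = (4² - 9)*(-4) = (16 - 9)*(-4) = 7*(-4) = -28)
o(36, 29) + D*T = 36 - 28*(-622) = 36 + 17416 = 17452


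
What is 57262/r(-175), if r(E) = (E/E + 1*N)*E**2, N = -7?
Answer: -28631/91875 ≈ -0.31163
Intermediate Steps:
r(E) = -6*E**2 (r(E) = (E/E + 1*(-7))*E**2 = (1 - 7)*E**2 = -6*E**2)
57262/r(-175) = 57262/((-6*(-175)**2)) = 57262/((-6*30625)) = 57262/(-183750) = 57262*(-1/183750) = -28631/91875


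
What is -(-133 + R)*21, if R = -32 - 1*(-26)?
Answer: 2919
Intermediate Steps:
R = -6 (R = -32 + 26 = -6)
-(-133 + R)*21 = -(-133 - 6)*21 = -(-139)*21 = -1*(-2919) = 2919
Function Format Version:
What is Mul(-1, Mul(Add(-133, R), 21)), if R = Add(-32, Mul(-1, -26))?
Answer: 2919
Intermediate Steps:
R = -6 (R = Add(-32, 26) = -6)
Mul(-1, Mul(Add(-133, R), 21)) = Mul(-1, Mul(Add(-133, -6), 21)) = Mul(-1, Mul(-139, 21)) = Mul(-1, -2919) = 2919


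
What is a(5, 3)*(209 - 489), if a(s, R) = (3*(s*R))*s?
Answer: -63000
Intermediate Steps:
a(s, R) = 3*R*s² (a(s, R) = (3*(R*s))*s = (3*R*s)*s = 3*R*s²)
a(5, 3)*(209 - 489) = (3*3*5²)*(209 - 489) = (3*3*25)*(-280) = 225*(-280) = -63000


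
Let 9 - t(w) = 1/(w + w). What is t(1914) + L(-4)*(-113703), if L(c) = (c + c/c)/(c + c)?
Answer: -326372411/7656 ≈ -42630.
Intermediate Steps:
t(w) = 9 - 1/(2*w) (t(w) = 9 - 1/(w + w) = 9 - 1/(2*w))
L(c) = (1 + c)/(2*c) (L(c) = (c + 1)/((2*c)) = (1 + c)*(1/(2*c)) = (1 + c)/(2*c))
t(1914) + L(-4)*(-113703) = (9 - 1/2/1914) + ((1/2)*(1 - 4)/(-4))*(-113703) = (9 - 1/2*1/1914) + ((1/2)*(-1/4)*(-3))*(-113703) = (9 - 1/3828) + (3/8)*(-113703) = 34451/3828 - 341109/8 = -326372411/7656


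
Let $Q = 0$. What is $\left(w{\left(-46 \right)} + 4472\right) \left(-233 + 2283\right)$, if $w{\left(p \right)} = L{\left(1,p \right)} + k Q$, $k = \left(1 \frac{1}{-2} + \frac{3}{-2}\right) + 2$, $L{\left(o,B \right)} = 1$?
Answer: $9169650$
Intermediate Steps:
$k = 0$ ($k = \left(1 \left(- \frac{1}{2}\right) + 3 \left(- \frac{1}{2}\right)\right) + 2 = \left(- \frac{1}{2} - \frac{3}{2}\right) + 2 = -2 + 2 = 0$)
$w{\left(p \right)} = 1$ ($w{\left(p \right)} = 1 + 0 \cdot 0 = 1 + 0 = 1$)
$\left(w{\left(-46 \right)} + 4472\right) \left(-233 + 2283\right) = \left(1 + 4472\right) \left(-233 + 2283\right) = 4473 \cdot 2050 = 9169650$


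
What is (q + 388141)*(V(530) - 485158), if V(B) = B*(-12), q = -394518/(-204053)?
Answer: -38929075921716338/204053 ≈ -1.9078e+11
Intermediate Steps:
q = 394518/204053 (q = -394518*(-1/204053) = 394518/204053 ≈ 1.9334)
V(B) = -12*B
(q + 388141)*(V(530) - 485158) = (394518/204053 + 388141)*(-12*530 - 485158) = 79201729991*(-6360 - 485158)/204053 = (79201729991/204053)*(-491518) = -38929075921716338/204053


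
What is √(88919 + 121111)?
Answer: √210030 ≈ 458.29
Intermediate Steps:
√(88919 + 121111) = √210030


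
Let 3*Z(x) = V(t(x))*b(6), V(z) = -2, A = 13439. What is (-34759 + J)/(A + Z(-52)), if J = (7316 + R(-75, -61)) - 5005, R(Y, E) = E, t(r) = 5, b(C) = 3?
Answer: -32509/13437 ≈ -2.4194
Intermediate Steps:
Z(x) = -2 (Z(x) = (-2*3)/3 = (⅓)*(-6) = -2)
J = 2250 (J = (7316 - 61) - 5005 = 7255 - 5005 = 2250)
(-34759 + J)/(A + Z(-52)) = (-34759 + 2250)/(13439 - 2) = -32509/13437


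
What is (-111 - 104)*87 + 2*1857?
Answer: -14991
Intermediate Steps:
(-111 - 104)*87 + 2*1857 = -215*87 + 3714 = -18705 + 3714 = -14991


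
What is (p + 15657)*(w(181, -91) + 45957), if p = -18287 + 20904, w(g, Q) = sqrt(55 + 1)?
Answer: 839818218 + 36548*sqrt(14) ≈ 8.3995e+8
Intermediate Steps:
w(g, Q) = 2*sqrt(14) (w(g, Q) = sqrt(56) = 2*sqrt(14))
p = 2617
(p + 15657)*(w(181, -91) + 45957) = (2617 + 15657)*(2*sqrt(14) + 45957) = 18274*(45957 + 2*sqrt(14)) = 839818218 + 36548*sqrt(14)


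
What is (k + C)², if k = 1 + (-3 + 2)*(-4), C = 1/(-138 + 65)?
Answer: 132496/5329 ≈ 24.863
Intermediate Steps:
C = -1/73 (C = 1/(-73) = -1/73 ≈ -0.013699)
k = 5 (k = 1 - 1*(-4) = 1 + 4 = 5)
(k + C)² = (5 - 1/73)² = (364/73)² = 132496/5329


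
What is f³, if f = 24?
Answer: 13824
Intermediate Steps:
f³ = 24³ = 13824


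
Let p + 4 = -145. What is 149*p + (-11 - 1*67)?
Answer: -22279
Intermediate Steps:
p = -149 (p = -4 - 145 = -149)
149*p + (-11 - 1*67) = 149*(-149) + (-11 - 1*67) = -22201 + (-11 - 67) = -22201 - 78 = -22279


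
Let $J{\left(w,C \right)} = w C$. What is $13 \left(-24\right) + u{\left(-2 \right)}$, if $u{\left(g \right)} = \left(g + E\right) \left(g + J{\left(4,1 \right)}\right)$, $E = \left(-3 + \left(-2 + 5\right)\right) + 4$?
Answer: $-308$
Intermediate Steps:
$E = 4$ ($E = \left(-3 + 3\right) + 4 = 0 + 4 = 4$)
$J{\left(w,C \right)} = C w$
$u{\left(g \right)} = \left(4 + g\right)^{2}$ ($u{\left(g \right)} = \left(g + 4\right) \left(g + 1 \cdot 4\right) = \left(4 + g\right) \left(g + 4\right) = \left(4 + g\right) \left(4 + g\right) = \left(4 + g\right)^{2}$)
$13 \left(-24\right) + u{\left(-2 \right)} = 13 \left(-24\right) + \left(16 + \left(-2\right)^{2} + 8 \left(-2\right)\right) = -312 + \left(16 + 4 - 16\right) = -312 + 4 = -308$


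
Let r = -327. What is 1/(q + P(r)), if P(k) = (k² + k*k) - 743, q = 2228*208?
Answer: 1/676539 ≈ 1.4781e-6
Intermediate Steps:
q = 463424
P(k) = -743 + 2*k² (P(k) = (k² + k²) - 743 = 2*k² - 743 = -743 + 2*k²)
1/(q + P(r)) = 1/(463424 + (-743 + 2*(-327)²)) = 1/(463424 + (-743 + 2*106929)) = 1/(463424 + (-743 + 213858)) = 1/(463424 + 213115) = 1/676539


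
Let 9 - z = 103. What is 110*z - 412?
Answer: -10752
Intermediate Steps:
z = -94 (z = 9 - 1*103 = 9 - 103 = -94)
110*z - 412 = 110*(-94) - 412 = -10340 - 412 = -10752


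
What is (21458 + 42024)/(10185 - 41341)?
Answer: -31741/15578 ≈ -2.0376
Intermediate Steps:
(21458 + 42024)/(10185 - 41341) = 63482/(-31156) = 63482*(-1/31156) = -31741/15578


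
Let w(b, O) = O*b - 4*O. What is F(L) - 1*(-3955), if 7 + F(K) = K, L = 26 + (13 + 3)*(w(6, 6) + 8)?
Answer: 4294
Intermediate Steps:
w(b, O) = -4*O + O*b
L = 346 (L = 26 + (13 + 3)*(6*(-4 + 6) + 8) = 26 + 16*(6*2 + 8) = 26 + 16*(12 + 8) = 26 + 16*20 = 26 + 320 = 346)
F(K) = -7 + K
F(L) - 1*(-3955) = (-7 + 346) - 1*(-3955) = 339 + 3955 = 4294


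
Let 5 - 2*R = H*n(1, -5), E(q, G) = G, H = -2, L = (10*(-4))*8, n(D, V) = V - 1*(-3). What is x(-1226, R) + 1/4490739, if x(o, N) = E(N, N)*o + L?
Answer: -4189859486/4490739 ≈ -933.00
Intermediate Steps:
n(D, V) = 3 + V (n(D, V) = V + 3 = 3 + V)
L = -320 (L = -40*8 = -320)
R = 1/2 (R = 5/2 - (-1)*(3 - 5) = 5/2 - (-1)*(-2) = 5/2 - 1/2*4 = 5/2 - 2 = 1/2 ≈ 0.50000)
x(o, N) = -320 + N*o (x(o, N) = N*o - 320 = -320 + N*o)
x(-1226, R) + 1/4490739 = (-320 + (1/2)*(-1226)) + 1/4490739 = (-320 - 613) + 1/4490739 = -933 + 1/4490739 = -4189859486/4490739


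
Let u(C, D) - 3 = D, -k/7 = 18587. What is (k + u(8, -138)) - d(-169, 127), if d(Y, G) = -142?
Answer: -130102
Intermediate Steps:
k = -130109 (k = -7*18587 = -130109)
u(C, D) = 3 + D
(k + u(8, -138)) - d(-169, 127) = (-130109 + (3 - 138)) - 1*(-142) = (-130109 - 135) + 142 = -130244 + 142 = -130102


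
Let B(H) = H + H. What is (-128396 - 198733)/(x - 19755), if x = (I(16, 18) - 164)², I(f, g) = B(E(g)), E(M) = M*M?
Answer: -327129/214501 ≈ -1.5251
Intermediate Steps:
E(M) = M²
B(H) = 2*H
I(f, g) = 2*g²
x = 234256 (x = (2*18² - 164)² = (2*324 - 164)² = (648 - 164)² = 484² = 234256)
(-128396 - 198733)/(x - 19755) = (-128396 - 198733)/(234256 - 19755) = -327129/214501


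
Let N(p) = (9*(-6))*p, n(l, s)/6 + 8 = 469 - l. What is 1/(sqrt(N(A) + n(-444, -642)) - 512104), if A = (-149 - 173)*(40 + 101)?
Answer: -256052/131124024839 - sqrt(2457138)/262248049678 ≈ -1.9587e-6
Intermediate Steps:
n(l, s) = 2766 - 6*l (n(l, s) = -48 + 6*(469 - l) = -48 + (2814 - 6*l) = 2766 - 6*l)
A = -45402 (A = -322*141 = -45402)
N(p) = -54*p
1/(sqrt(N(A) + n(-444, -642)) - 512104) = 1/(sqrt(-54*(-45402) + (2766 - 6*(-444))) - 512104) = 1/(sqrt(2451708 + (2766 + 2664)) - 512104) = 1/(sqrt(2451708 + 5430) - 512104) = 1/(sqrt(2457138) - 512104) = 1/(-512104 + sqrt(2457138))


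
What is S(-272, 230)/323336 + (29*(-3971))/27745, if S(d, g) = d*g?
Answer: -4871347203/1121369665 ≈ -4.3441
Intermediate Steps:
S(-272, 230)/323336 + (29*(-3971))/27745 = -272*230/323336 + (29*(-3971))/27745 = -62560*1/323336 - 115159*1/27745 = -7820/40417 - 115159/27745 = -4871347203/1121369665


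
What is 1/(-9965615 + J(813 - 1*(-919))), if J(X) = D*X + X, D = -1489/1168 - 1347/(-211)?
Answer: -61612/613349561735 ≈ -1.0045e-7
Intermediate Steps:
D = 1259117/246448 (D = -1489*1/1168 - 1347*(-1/211) = -1489/1168 + 1347/211 = 1259117/246448 ≈ 5.1091)
J(X) = 1505565*X/246448 (J(X) = 1259117*X/246448 + X = 1505565*X/246448)
1/(-9965615 + J(813 - 1*(-919))) = 1/(-9965615 + 1505565*(813 - 1*(-919))/246448) = 1/(-9965615 + 1505565*(813 + 919)/246448) = 1/(-9965615 + (1505565/246448)*1732) = 1/(-9965615 + 651909645/61612) = 1/(-613349561735/61612) = -61612/613349561735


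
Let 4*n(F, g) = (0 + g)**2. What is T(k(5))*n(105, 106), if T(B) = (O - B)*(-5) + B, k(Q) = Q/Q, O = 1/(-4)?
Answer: 81461/4 ≈ 20365.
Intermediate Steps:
n(F, g) = g**2/4 (n(F, g) = (0 + g)**2/4 = g**2/4)
O = -1/4 ≈ -0.25000
k(Q) = 1
T(B) = 5/4 + 6*B (T(B) = (-1/4 - B)*(-5) + B = (5/4 + 5*B) + B = 5/4 + 6*B)
T(k(5))*n(105, 106) = (5/4 + 6*1)*((1/4)*106**2) = (5/4 + 6)*((1/4)*11236) = (29/4)*2809 = 81461/4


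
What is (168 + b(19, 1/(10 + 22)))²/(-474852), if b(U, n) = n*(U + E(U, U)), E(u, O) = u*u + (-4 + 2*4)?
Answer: -2700/39571 ≈ -0.068232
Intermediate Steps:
E(u, O) = 4 + u² (E(u, O) = u² + (-4 + 8) = u² + 4 = 4 + u²)
b(U, n) = n*(4 + U + U²) (b(U, n) = n*(U + (4 + U²)) = n*(4 + U + U²))
(168 + b(19, 1/(10 + 22)))²/(-474852) = (168 + (4 + 19 + 19²)/(10 + 22))²/(-474852) = (168 + (4 + 19 + 361)/32)²*(-1/474852) = (168 + (1/32)*384)²*(-1/474852) = (168 + 12)²*(-1/474852) = 180²*(-1/474852) = 32400*(-1/474852) = -2700/39571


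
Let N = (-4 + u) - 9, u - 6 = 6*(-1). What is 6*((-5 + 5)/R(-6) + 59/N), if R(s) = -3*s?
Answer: -354/13 ≈ -27.231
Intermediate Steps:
u = 0 (u = 6 + 6*(-1) = 6 - 6 = 0)
N = -13 (N = (-4 + 0) - 9 = -4 - 9 = -13)
6*((-5 + 5)/R(-6) + 59/N) = 6*((-5 + 5)/((-3*(-6))) + 59/(-13)) = 6*(0/18 + 59*(-1/13)) = 6*(0*(1/18) - 59/13) = 6*(0 - 59/13) = 6*(-59/13) = -354/13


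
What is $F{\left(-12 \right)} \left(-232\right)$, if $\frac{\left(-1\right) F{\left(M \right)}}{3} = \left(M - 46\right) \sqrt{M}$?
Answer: $- 80736 i \sqrt{3} \approx - 1.3984 \cdot 10^{5} i$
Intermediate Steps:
$F{\left(M \right)} = - 3 \sqrt{M} \left(-46 + M\right)$ ($F{\left(M \right)} = - 3 \left(M - 46\right) \sqrt{M} = - 3 \left(-46 + M\right) \sqrt{M} = - 3 \sqrt{M} \left(-46 + M\right)$)
$F{\left(-12 \right)} \left(-232\right) = 3 \sqrt{-12} \left(46 - -12\right) \left(-232\right) = 3 \cdot 2 i \sqrt{3} \left(46 + 12\right) \left(-232\right) = 3 \cdot 2 i \sqrt{3} \cdot 58 \left(-232\right) = 348 i \sqrt{3} \left(-232\right) = - 80736 i \sqrt{3}$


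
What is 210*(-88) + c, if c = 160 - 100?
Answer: -18420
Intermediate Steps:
c = 60
210*(-88) + c = 210*(-88) + 60 = -18480 + 60 = -18420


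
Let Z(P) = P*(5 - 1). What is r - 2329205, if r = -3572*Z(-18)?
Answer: -2072021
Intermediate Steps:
Z(P) = 4*P (Z(P) = P*4 = 4*P)
r = 257184 (r = -14288*(-18) = -3572*(-72) = 257184)
r - 2329205 = 257184 - 2329205 = -2072021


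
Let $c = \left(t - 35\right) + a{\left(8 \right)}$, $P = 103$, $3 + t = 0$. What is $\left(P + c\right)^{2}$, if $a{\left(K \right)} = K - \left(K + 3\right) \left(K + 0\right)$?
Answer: $225$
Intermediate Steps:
$t = -3$ ($t = -3 + 0 = -3$)
$a{\left(K \right)} = K - K \left(3 + K\right)$ ($a{\left(K \right)} = K - \left(3 + K\right) K = K - K \left(3 + K\right)$)
$c = -118$ ($c = \left(-3 - 35\right) - 8 \left(2 + 8\right) = -38 - 8 \cdot 10 = -38 - 80 = -118$)
$\left(P + c\right)^{2} = \left(103 - 118\right)^{2} = \left(-15\right)^{2} = 225$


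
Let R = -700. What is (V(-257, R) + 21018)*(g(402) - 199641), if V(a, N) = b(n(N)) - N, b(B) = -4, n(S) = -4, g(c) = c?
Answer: -4326275646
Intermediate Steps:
V(a, N) = -4 - N
(V(-257, R) + 21018)*(g(402) - 199641) = ((-4 - 1*(-700)) + 21018)*(402 - 199641) = ((-4 + 700) + 21018)*(-199239) = (696 + 21018)*(-199239) = 21714*(-199239) = -4326275646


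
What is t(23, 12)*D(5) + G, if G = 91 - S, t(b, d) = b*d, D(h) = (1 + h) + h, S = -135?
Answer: 3262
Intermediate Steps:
D(h) = 1 + 2*h
G = 226 (G = 91 - 1*(-135) = 91 + 135 = 226)
t(23, 12)*D(5) + G = (23*12)*(1 + 2*5) + 226 = 276*(1 + 10) + 226 = 276*11 + 226 = 3036 + 226 = 3262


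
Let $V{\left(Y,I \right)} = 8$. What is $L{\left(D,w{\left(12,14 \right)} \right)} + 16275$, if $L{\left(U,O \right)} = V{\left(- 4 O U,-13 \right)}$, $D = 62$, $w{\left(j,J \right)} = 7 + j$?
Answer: $16283$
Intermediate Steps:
$L{\left(U,O \right)} = 8$
$L{\left(D,w{\left(12,14 \right)} \right)} + 16275 = 8 + 16275 = 16283$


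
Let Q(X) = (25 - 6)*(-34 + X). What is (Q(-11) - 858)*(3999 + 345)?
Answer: -7441272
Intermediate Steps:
Q(X) = -646 + 19*X (Q(X) = 19*(-34 + X) = -646 + 19*X)
(Q(-11) - 858)*(3999 + 345) = ((-646 + 19*(-11)) - 858)*(3999 + 345) = ((-646 - 209) - 858)*4344 = (-855 - 858)*4344 = -1713*4344 = -7441272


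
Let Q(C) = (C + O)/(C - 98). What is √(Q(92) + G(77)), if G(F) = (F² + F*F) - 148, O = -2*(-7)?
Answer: √105231/3 ≈ 108.13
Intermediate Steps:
O = 14
G(F) = -148 + 2*F² (G(F) = (F² + F²) - 148 = 2*F² - 148 = -148 + 2*F²)
Q(C) = (14 + C)/(-98 + C) (Q(C) = (C + 14)/(C - 98) = (14 + C)/(-98 + C))
√(Q(92) + G(77)) = √((14 + 92)/(-98 + 92) + (-148 + 2*77²)) = √(106/(-6) + (-148 + 2*5929)) = √(-⅙*106 + (-148 + 11858)) = √(-53/3 + 11710) = √(35077/3) = √105231/3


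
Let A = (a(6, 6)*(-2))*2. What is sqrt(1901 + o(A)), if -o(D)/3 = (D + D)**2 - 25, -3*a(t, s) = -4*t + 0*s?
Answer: 2*I*sqrt(2578) ≈ 101.55*I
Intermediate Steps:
a(t, s) = 4*t/3 (a(t, s) = -(-4*t + 0*s)/3 = -(-4*t + 0)/3 = -(-4)*t/3 = 4*t/3)
A = -32 (A = (((4/3)*6)*(-2))*2 = (8*(-2))*2 = -16*2 = -32)
o(D) = 75 - 12*D**2 (o(D) = -3*((D + D)**2 - 25) = -3*((2*D)**2 - 25) = -3*(4*D**2 - 25) = -3*(-25 + 4*D**2) = 75 - 12*D**2)
sqrt(1901 + o(A)) = sqrt(1901 + (75 - 12*(-32)**2)) = sqrt(1901 + (75 - 12*1024)) = sqrt(1901 + (75 - 12288)) = sqrt(1901 - 12213) = sqrt(-10312) = 2*I*sqrt(2578)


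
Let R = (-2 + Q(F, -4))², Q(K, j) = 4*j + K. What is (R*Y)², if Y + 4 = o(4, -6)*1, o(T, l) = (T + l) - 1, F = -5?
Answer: 13712209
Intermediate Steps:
o(T, l) = -1 + T + l
Q(K, j) = K + 4*j
Y = -7 (Y = -4 + (-1 + 4 - 6)*1 = -4 - 3*1 = -4 - 3 = -7)
R = 529 (R = (-2 + (-5 + 4*(-4)))² = (-2 + (-5 - 16))² = (-2 - 21)² = (-23)² = 529)
(R*Y)² = (529*(-7))² = (-3703)² = 13712209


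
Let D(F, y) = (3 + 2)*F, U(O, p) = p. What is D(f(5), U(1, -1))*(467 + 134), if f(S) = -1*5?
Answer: -15025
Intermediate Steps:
f(S) = -5
D(F, y) = 5*F
D(f(5), U(1, -1))*(467 + 134) = (5*(-5))*(467 + 134) = -25*601 = -15025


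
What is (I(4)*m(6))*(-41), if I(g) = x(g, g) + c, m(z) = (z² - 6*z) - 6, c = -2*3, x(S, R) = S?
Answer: -492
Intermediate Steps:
c = -6
m(z) = -6 + z² - 6*z
I(g) = -6 + g (I(g) = g - 6 = -6 + g)
(I(4)*m(6))*(-41) = ((-6 + 4)*(-6 + 6² - 6*6))*(-41) = -2*(-6 + 36 - 36)*(-41) = -2*(-6)*(-41) = 12*(-41) = -492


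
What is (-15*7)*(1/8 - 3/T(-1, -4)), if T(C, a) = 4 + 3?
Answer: 255/8 ≈ 31.875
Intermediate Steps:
T(C, a) = 7
(-15*7)*(1/8 - 3/T(-1, -4)) = (-15*7)*(1/8 - 3/7) = -105*(1*(1/8) - 3*1/7) = -105*(1/8 - 3/7) = -105*(-17/56) = 255/8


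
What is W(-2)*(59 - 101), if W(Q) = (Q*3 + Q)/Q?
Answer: -168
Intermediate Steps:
W(Q) = 4 (W(Q) = (3*Q + Q)/Q = (4*Q)/Q = 4)
W(-2)*(59 - 101) = 4*(59 - 101) = 4*(-42) = -168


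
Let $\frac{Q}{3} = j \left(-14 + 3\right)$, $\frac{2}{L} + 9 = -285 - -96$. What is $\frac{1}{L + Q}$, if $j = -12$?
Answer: $\frac{99}{39203} \approx 0.0025253$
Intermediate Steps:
$L = - \frac{1}{99}$ ($L = \frac{2}{-9 - 189} = \frac{2}{-198} = 2 \left(- \frac{1}{198}\right) = - \frac{1}{99} \approx -0.010101$)
$Q = 396$ ($Q = 3 \left(- 12 \left(-14 + 3\right)\right) = 3 \left(\left(-12\right) \left(-11\right)\right) = 3 \cdot 132 = 396$)
$\frac{1}{L + Q} = \frac{1}{- \frac{1}{99} + 396} = \frac{1}{\frac{39203}{99}} = \frac{99}{39203}$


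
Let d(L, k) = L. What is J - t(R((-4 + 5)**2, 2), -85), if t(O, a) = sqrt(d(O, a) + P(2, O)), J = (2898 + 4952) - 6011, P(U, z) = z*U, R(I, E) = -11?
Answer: 1839 - I*sqrt(33) ≈ 1839.0 - 5.7446*I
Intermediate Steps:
P(U, z) = U*z
J = 1839 (J = 7850 - 6011 = 1839)
t(O, a) = sqrt(3)*sqrt(O) (t(O, a) = sqrt(O + 2*O) = sqrt(3*O) = sqrt(3)*sqrt(O))
J - t(R((-4 + 5)**2, 2), -85) = 1839 - sqrt(3)*sqrt(-11) = 1839 - sqrt(3)*I*sqrt(11) = 1839 - I*sqrt(33)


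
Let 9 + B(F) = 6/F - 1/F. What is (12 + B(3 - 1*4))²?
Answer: 4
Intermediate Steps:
B(F) = -9 + 5/F (B(F) = -9 + (6/F - 1/F) = -9 + 5/F)
(12 + B(3 - 1*4))² = (12 + (-9 + 5/(3 - 1*4)))² = (12 + (-9 + 5/(3 - 4)))² = (12 + (-9 + 5/(-1)))² = (12 + (-9 + 5*(-1)))² = (12 + (-9 - 5))² = (12 - 14)² = (-2)² = 4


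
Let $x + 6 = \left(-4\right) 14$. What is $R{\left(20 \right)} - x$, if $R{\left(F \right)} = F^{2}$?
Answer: $462$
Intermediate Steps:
$x = -62$ ($x = -6 - 56 = -62$)
$R{\left(20 \right)} - x = 20^{2} - -62 = 400 + 62 = 462$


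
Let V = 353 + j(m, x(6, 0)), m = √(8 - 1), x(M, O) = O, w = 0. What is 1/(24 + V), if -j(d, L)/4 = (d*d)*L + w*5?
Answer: 1/377 ≈ 0.0026525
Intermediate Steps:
m = √7 ≈ 2.6458
j(d, L) = -4*L*d² (j(d, L) = -4*((d*d)*L + 0*5) = -4*(d²*L + 0) = -4*(L*d² + 0) = -4*L*d²)
V = 353 (V = 353 - 4*0*(√7)² = 353 - 4*0*7 = 353 + 0 = 353)
1/(24 + V) = 1/(24 + 353) = 1/377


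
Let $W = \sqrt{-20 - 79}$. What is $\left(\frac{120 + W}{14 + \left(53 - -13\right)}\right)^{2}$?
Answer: $\frac{14301}{6400} + \frac{9 i \sqrt{11}}{80} \approx 2.2345 + 0.37312 i$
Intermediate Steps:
$W = 3 i \sqrt{11}$ ($W = \sqrt{-99} = 3 i \sqrt{11} \approx 9.9499 i$)
$\left(\frac{120 + W}{14 + \left(53 - -13\right)}\right)^{2} = \left(\frac{120 + 3 i \sqrt{11}}{14 + \left(53 - -13\right)}\right)^{2} = \left(\frac{120 + 3 i \sqrt{11}}{14 + \left(53 + 13\right)}\right)^{2} = \left(\frac{120 + 3 i \sqrt{11}}{14 + 66}\right)^{2} = \left(\frac{120 + 3 i \sqrt{11}}{80}\right)^{2} = \left(\left(120 + 3 i \sqrt{11}\right) \frac{1}{80}\right)^{2} = \left(\frac{3}{2} + \frac{3 i \sqrt{11}}{80}\right)^{2}$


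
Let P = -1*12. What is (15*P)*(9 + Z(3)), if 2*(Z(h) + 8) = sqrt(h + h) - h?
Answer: 90 - 90*sqrt(6) ≈ -130.45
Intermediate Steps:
P = -12
Z(h) = -8 - h/2 + sqrt(2)*sqrt(h)/2 (Z(h) = -8 + (sqrt(h + h) - h)/2 = -8 + (sqrt(2*h) - h)/2 = -8 + (sqrt(2)*sqrt(h) - h)/2 = -8 + (-h + sqrt(2)*sqrt(h))/2 = -8 + (-h/2 + sqrt(2)*sqrt(h)/2) = -8 - h/2 + sqrt(2)*sqrt(h)/2)
(15*P)*(9 + Z(3)) = (15*(-12))*(9 + (-8 - 1/2*3 + sqrt(2)*sqrt(3)/2)) = -180*(9 + (-8 - 3/2 + sqrt(6)/2)) = -180*(9 + (-19/2 + sqrt(6)/2)) = -180*(-1/2 + sqrt(6)/2) = 90 - 90*sqrt(6)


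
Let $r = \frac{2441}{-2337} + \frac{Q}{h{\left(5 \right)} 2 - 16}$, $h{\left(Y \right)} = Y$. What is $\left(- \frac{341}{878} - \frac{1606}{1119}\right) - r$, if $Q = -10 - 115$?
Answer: $- \frac{8270572142}{382676739} \approx -21.612$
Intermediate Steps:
$Q = -125$ ($Q = -10 - 115 = -125$)
$r = \frac{30831}{1558}$ ($r = \frac{2441}{-2337} - \frac{125}{5 \cdot 2 - 16} = 2441 \left(- \frac{1}{2337}\right) - \frac{125}{10 - 16} = - \frac{2441}{2337} - \frac{125}{-6} = - \frac{2441}{2337} - - \frac{125}{6} = - \frac{2441}{2337} + \frac{125}{6} = \frac{30831}{1558} \approx 19.789$)
$\left(- \frac{341}{878} - \frac{1606}{1119}\right) - r = \left(- \frac{341}{878} - \frac{1606}{1119}\right) - \frac{30831}{1558} = - \frac{1791647}{982482} - \frac{30831}{1558} = - \frac{8270572142}{382676739}$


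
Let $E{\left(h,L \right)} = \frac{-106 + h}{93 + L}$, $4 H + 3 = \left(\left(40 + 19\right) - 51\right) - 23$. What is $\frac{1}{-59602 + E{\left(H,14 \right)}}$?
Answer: $- \frac{214}{12755049} \approx -1.6778 \cdot 10^{-5}$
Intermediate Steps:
$H = - \frac{9}{2}$ ($H = - \frac{3}{4} + \frac{\left(\left(40 + 19\right) - 51\right) - 23}{4} = - \frac{3}{4} + \frac{\left(59 - 51\right) - 23}{4} = - \frac{3}{4} + \frac{8 - 23}{4} = - \frac{3}{4} + \frac{1}{4} \left(-15\right) = - \frac{3}{4} - \frac{15}{4} = - \frac{9}{2} \approx -4.5$)
$E{\left(h,L \right)} = \frac{-106 + h}{93 + L}$
$\frac{1}{-59602 + E{\left(H,14 \right)}} = \frac{1}{-59602 + \frac{-106 - \frac{9}{2}}{93 + 14}} = \frac{1}{-59602 + \frac{1}{107} \left(- \frac{221}{2}\right)} = \frac{1}{-59602 - \frac{221}{214}} = \frac{1}{- \frac{12755049}{214}} = - \frac{214}{12755049}$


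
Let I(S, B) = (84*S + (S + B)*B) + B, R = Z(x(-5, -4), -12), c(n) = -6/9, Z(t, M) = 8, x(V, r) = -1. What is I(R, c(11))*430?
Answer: 2579140/9 ≈ 2.8657e+5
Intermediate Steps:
c(n) = -⅔ (c(n) = -6*⅑ = -⅔)
R = 8
I(S, B) = B + 84*S + B*(B + S) (I(S, B) = (84*S + (B + S)*B) + B = (84*S + B*(B + S)) + B = B + 84*S + B*(B + S))
I(R, c(11))*430 = (-⅔ + (-⅔)² + 84*8 - ⅔*8)*430 = (-⅔ + 4/9 + 672 - 16/3)*430 = (5998/9)*430 = 2579140/9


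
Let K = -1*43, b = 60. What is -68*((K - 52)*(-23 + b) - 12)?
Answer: 239836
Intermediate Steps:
K = -43
-68*((K - 52)*(-23 + b) - 12) = -68*((-43 - 52)*(-23 + 60) - 12) = -68*(-95*37 - 12) = -68*(-3515 - 12) = -68*(-3527) = 239836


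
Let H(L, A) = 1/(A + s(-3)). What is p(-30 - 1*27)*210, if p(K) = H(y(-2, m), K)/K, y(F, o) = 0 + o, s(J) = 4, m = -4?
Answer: 70/1007 ≈ 0.069513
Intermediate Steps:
y(F, o) = o
H(L, A) = 1/(4 + A) (H(L, A) = 1/(A + 4) = 1/(4 + A))
p(K) = 1/(K*(4 + K)) (p(K) = 1/((4 + K)*K) = 1/(K*(4 + K)))
p(-30 - 1*27)*210 = (1/((-30 - 1*27)*(4 + (-30 - 1*27))))*210 = (1/((-30 - 27)*(4 + (-30 - 27))))*210 = (1/((-57)*(4 - 57)))*210 = -1/57/(-53)*210 = -1/57*(-1/53)*210 = (1/3021)*210 = 70/1007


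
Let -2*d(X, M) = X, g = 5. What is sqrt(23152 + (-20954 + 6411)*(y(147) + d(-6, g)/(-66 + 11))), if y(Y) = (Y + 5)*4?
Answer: I*sqrt(26675051205)/55 ≈ 2969.5*I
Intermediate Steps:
d(X, M) = -X/2
y(Y) = 20 + 4*Y (y(Y) = (5 + Y)*4 = 20 + 4*Y)
sqrt(23152 + (-20954 + 6411)*(y(147) + d(-6, g)/(-66 + 11))) = sqrt(23152 + (-20954 + 6411)*((20 + 4*147) + (-1/2*(-6))/(-66 + 11))) = sqrt(23152 - 14543*((20 + 588) + 3/(-55))) = sqrt(23152 - 14543*(608 + 3*(-1/55))) = sqrt(23152 - 14543*(608 - 3/55)) = sqrt(23152 - 14543*33437/55) = sqrt(23152 - 486274291/55) = sqrt(-485000931/55) = I*sqrt(26675051205)/55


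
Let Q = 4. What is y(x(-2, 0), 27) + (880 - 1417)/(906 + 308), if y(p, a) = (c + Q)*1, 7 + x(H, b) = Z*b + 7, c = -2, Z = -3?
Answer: 1891/1214 ≈ 1.5577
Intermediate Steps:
x(H, b) = -3*b (x(H, b) = -7 + (-3*b + 7) = -7 + (7 - 3*b) = -3*b)
y(p, a) = 2 (y(p, a) = (-2 + 4)*1 = 2*1 = 2)
y(x(-2, 0), 27) + (880 - 1417)/(906 + 308) = 2 + (880 - 1417)/(906 + 308) = 2 - 537/1214 = 1891/1214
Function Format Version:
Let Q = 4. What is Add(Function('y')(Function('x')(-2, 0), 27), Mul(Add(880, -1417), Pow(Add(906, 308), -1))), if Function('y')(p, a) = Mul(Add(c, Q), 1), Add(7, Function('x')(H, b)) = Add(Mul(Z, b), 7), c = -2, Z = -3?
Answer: Rational(1891, 1214) ≈ 1.5577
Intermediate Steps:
Function('x')(H, b) = Mul(-3, b) (Function('x')(H, b) = Add(-7, Add(Mul(-3, b), 7)) = Add(-7, Add(7, Mul(-3, b))) = Mul(-3, b))
Function('y')(p, a) = 2 (Function('y')(p, a) = Mul(Add(-2, 4), 1) = Mul(2, 1) = 2)
Add(Function('y')(Function('x')(-2, 0), 27), Mul(Add(880, -1417), Pow(Add(906, 308), -1))) = Add(2, Mul(Add(880, -1417), Pow(Add(906, 308), -1))) = Add(2, Mul(-537, Pow(1214, -1))) = Add(2, Mul(-537, Rational(1, 1214))) = Add(2, Rational(-537, 1214)) = Rational(1891, 1214)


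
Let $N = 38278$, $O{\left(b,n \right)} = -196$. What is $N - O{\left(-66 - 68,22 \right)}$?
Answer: $38474$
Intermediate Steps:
$N - O{\left(-66 - 68,22 \right)} = 38278 - -196 = 38278 + 196 = 38474$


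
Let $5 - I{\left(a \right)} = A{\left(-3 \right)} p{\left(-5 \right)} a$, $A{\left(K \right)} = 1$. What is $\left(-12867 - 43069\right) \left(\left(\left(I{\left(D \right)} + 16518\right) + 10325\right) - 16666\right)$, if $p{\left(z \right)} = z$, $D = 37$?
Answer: $-579888512$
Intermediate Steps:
$I{\left(a \right)} = 5 + 5 a$ ($I{\left(a \right)} = 5 - 1 \left(-5\right) a = 5 - - 5 a = 5 + 5 a$)
$\left(-12867 - 43069\right) \left(\left(\left(I{\left(D \right)} + 16518\right) + 10325\right) - 16666\right) = \left(-12867 - 43069\right) \left(\left(\left(\left(5 + 5 \cdot 37\right) + 16518\right) + 10325\right) - 16666\right) = - 55936 \left(\left(\left(\left(5 + 185\right) + 16518\right) + 10325\right) - 16666\right) = - 55936 \left(\left(\left(190 + 16518\right) + 10325\right) - 16666\right) = - 55936 \left(\left(16708 + 10325\right) - 16666\right) = - 55936 \left(27033 - 16666\right) = \left(-55936\right) 10367 = -579888512$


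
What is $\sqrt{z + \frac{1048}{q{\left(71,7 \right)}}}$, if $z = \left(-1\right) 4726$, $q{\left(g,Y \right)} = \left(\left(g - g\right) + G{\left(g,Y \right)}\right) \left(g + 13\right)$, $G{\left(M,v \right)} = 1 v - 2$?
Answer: $\frac{4 i \sqrt{3254790}}{105} \approx 68.728 i$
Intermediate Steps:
$G{\left(M,v \right)} = -2 + v$ ($G{\left(M,v \right)} = v - 2 = -2 + v$)
$q{\left(g,Y \right)} = \left(-2 + Y\right) \left(13 + g\right)$ ($q{\left(g,Y \right)} = \left(\left(g - g\right) + \left(-2 + Y\right)\right) \left(g + 13\right) = \left(0 + \left(-2 + Y\right)\right) \left(13 + g\right) = \left(-2 + Y\right) \left(13 + g\right)$)
$z = -4726$
$\sqrt{z + \frac{1048}{q{\left(71,7 \right)}}} = \sqrt{-4726 + \frac{1048}{\left(-2 + 7\right) \left(13 + 71\right)}} = \sqrt{-4726 + \frac{1048}{5 \cdot 84}} = \sqrt{-4726 + \frac{1048}{420}} = \sqrt{-4726 + 1048 \cdot \frac{1}{420}} = \sqrt{-4726 + \frac{262}{105}} = \sqrt{- \frac{495968}{105}} = \frac{4 i \sqrt{3254790}}{105}$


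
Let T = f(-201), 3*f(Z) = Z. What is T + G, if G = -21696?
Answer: -21763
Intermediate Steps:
f(Z) = Z/3
T = -67 (T = (⅓)*(-201) = -67)
T + G = -67 - 21696 = -21763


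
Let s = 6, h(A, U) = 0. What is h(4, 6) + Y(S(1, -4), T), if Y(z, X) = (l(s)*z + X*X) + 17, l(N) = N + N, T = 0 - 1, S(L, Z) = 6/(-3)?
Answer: -6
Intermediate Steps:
S(L, Z) = -2 (S(L, Z) = 6*(-⅓) = -2)
T = -1
l(N) = 2*N
Y(z, X) = 17 + X² + 12*z (Y(z, X) = ((2*6)*z + X*X) + 17 = (12*z + X²) + 17 = (X² + 12*z) + 17 = 17 + X² + 12*z)
h(4, 6) + Y(S(1, -4), T) = 0 + (17 + (-1)² + 12*(-2)) = 0 + (17 + 1 - 24) = 0 - 6 = -6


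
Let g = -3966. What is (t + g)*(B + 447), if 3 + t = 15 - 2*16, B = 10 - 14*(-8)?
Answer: -2268034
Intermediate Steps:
B = 122 (B = 10 + 112 = 122)
t = -20 (t = -3 + (15 - 2*16) = -3 + (15 - 32) = -3 - 17 = -20)
(t + g)*(B + 447) = (-20 - 3966)*(122 + 447) = -3986*569 = -2268034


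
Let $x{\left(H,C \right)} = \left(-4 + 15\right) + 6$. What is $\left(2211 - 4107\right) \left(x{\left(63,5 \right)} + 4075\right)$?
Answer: $-7758432$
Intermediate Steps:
$x{\left(H,C \right)} = 17$ ($x{\left(H,C \right)} = 11 + 6 = 17$)
$\left(2211 - 4107\right) \left(x{\left(63,5 \right)} + 4075\right) = \left(2211 - 4107\right) \left(17 + 4075\right) = \left(-1896\right) 4092 = -7758432$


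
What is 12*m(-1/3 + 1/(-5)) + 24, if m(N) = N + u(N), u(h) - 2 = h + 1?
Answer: 236/5 ≈ 47.200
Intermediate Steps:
u(h) = 3 + h (u(h) = 2 + (h + 1) = 2 + (1 + h) = 3 + h)
m(N) = 3 + 2*N (m(N) = N + (3 + N) = 3 + 2*N)
12*m(-1/3 + 1/(-5)) + 24 = 12*(3 + 2*(-1/3 + 1/(-5))) + 24 = 12*(3 + 2*(-1*⅓ + 1*(-⅕))) + 24 = 12*(3 + 2*(-⅓ - ⅕)) + 24 = 12*(3 + 2*(-8/15)) + 24 = 12*(3 - 16/15) + 24 = 12*(29/15) + 24 = 116/5 + 24 = 236/5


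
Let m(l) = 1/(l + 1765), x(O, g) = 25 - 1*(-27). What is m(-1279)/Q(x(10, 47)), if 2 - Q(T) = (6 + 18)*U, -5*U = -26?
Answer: -5/298404 ≈ -1.6756e-5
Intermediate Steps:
U = 26/5 (U = -1/5*(-26) = 26/5 ≈ 5.2000)
x(O, g) = 52 (x(O, g) = 25 + 27 = 52)
m(l) = 1/(1765 + l)
Q(T) = -614/5 (Q(T) = 2 - (6 + 18)*26/5 = 2 - 24*26/5 = 2 - 1*624/5 = 2 - 624/5 = -614/5)
m(-1279)/Q(x(10, 47)) = 1/((1765 - 1279)*(-614/5)) = -5/614/486 = (1/486)*(-5/614) = -5/298404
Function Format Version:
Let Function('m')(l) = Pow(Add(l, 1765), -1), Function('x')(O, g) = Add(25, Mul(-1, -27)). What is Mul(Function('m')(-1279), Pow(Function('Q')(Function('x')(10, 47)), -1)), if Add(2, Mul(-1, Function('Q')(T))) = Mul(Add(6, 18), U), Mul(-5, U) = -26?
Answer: Rational(-5, 298404) ≈ -1.6756e-5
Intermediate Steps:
U = Rational(26, 5) (U = Mul(Rational(-1, 5), -26) = Rational(26, 5) ≈ 5.2000)
Function('x')(O, g) = 52 (Function('x')(O, g) = Add(25, 27) = 52)
Function('m')(l) = Pow(Add(1765, l), -1)
Function('Q')(T) = Rational(-614, 5) (Function('Q')(T) = Add(2, Mul(-1, Mul(Add(6, 18), Rational(26, 5)))) = Add(2, Mul(-1, Mul(24, Rational(26, 5)))) = Add(2, Mul(-1, Rational(624, 5))) = Add(2, Rational(-624, 5)) = Rational(-614, 5))
Mul(Function('m')(-1279), Pow(Function('Q')(Function('x')(10, 47)), -1)) = Mul(Pow(Add(1765, -1279), -1), Pow(Rational(-614, 5), -1)) = Mul(Pow(486, -1), Rational(-5, 614)) = Mul(Rational(1, 486), Rational(-5, 614)) = Rational(-5, 298404)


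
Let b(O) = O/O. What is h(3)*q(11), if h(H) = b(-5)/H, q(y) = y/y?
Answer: 1/3 ≈ 0.33333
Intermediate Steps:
q(y) = 1
b(O) = 1
h(H) = 1/H
h(3)*q(11) = 1/3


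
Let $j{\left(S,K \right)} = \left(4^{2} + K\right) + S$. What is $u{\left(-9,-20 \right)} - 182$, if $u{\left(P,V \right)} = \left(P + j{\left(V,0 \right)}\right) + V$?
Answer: $-215$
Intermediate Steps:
$j{\left(S,K \right)} = 16 + K + S$ ($j{\left(S,K \right)} = \left(16 + K\right) + S = 16 + K + S$)
$u{\left(P,V \right)} = 16 + P + 2 V$ ($u{\left(P,V \right)} = \left(P + \left(16 + 0 + V\right)\right) + V = \left(P + \left(16 + V\right)\right) + V = \left(16 + P + V\right) + V = 16 + P + 2 V$)
$u{\left(-9,-20 \right)} - 182 = \left(16 - 9 + 2 \left(-20\right)\right) - 182 = \left(16 - 9 - 40\right) - 182 = -33 - 182 = -215$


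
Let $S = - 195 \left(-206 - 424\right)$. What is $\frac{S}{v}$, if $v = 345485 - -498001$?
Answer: $\frac{2925}{20083} \approx 0.14565$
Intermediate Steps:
$S = 122850$ ($S = \left(-195\right) \left(-630\right) = 122850$)
$v = 843486$ ($v = 345485 + 498001 = 843486$)
$\frac{S}{v} = \frac{122850}{843486} = 122850 \cdot \frac{1}{843486} = \frac{2925}{20083}$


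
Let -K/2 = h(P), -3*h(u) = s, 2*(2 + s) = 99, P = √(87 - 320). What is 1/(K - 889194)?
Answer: -3/2667487 ≈ -1.1247e-6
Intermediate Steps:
P = I*√233 (P = √(-233) = I*√233 ≈ 15.264*I)
s = 95/2 (s = -2 + (½)*99 = -2 + 99/2 = 95/2 ≈ 47.500)
h(u) = -95/6 (h(u) = -⅓*95/2 = -95/6)
K = 95/3 (K = -2*(-95/6) = 95/3 ≈ 31.667)
1/(K - 889194) = 1/(95/3 - 889194) = 1/(-2667487/3) = -3/2667487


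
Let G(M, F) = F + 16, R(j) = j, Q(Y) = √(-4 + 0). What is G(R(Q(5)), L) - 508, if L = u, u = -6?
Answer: -498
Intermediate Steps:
Q(Y) = 2*I (Q(Y) = √(-4) = 2*I)
L = -6
G(M, F) = 16 + F
G(R(Q(5)), L) - 508 = (16 - 6) - 508 = 10 - 508 = -498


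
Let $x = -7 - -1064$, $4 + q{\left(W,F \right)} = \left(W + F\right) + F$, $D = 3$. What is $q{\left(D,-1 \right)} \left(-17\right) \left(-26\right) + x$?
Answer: $-269$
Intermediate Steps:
$q{\left(W,F \right)} = -4 + W + 2 F$ ($q{\left(W,F \right)} = -4 + \left(\left(W + F\right) + F\right) = -4 + \left(\left(F + W\right) + F\right) = -4 + \left(W + 2 F\right) = -4 + W + 2 F$)
$x = 1057$ ($x = -7 + 1064 = 1057$)
$q{\left(D,-1 \right)} \left(-17\right) \left(-26\right) + x = \left(-4 + 3 + 2 \left(-1\right)\right) \left(-17\right) \left(-26\right) + 1057 = \left(-4 + 3 - 2\right) \left(-17\right) \left(-26\right) + 1057 = \left(-3\right) \left(-17\right) \left(-26\right) + 1057 = 51 \left(-26\right) + 1057 = -1326 + 1057 = -269$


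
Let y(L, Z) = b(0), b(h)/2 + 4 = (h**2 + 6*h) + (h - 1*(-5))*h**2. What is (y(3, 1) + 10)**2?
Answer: 4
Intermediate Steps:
b(h) = -8 + 2*h**2 + 12*h + 2*h**2*(5 + h) (b(h) = -8 + 2*((h**2 + 6*h) + (h - 1*(-5))*h**2) = -8 + 2*((h**2 + 6*h) + (h + 5)*h**2) = -8 + 2*((h**2 + 6*h) + (5 + h)*h**2) = -8 + 2*((h**2 + 6*h) + h**2*(5 + h)) = -8 + 2*(h**2 + 6*h + h**2*(5 + h)) = -8 + (2*h**2 + 12*h + 2*h**2*(5 + h)) = -8 + 2*h**2 + 12*h + 2*h**2*(5 + h))
y(L, Z) = -8 (y(L, Z) = -8 + 2*0**3 + 12*0 + 12*0**2 = -8 + 2*0 + 0 + 12*0 = -8 + 0 + 0 + 0 = -8)
(y(3, 1) + 10)**2 = (-8 + 10)**2 = 2**2 = 4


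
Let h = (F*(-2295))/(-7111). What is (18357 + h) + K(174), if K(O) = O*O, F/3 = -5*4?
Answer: 345691563/7111 ≈ 48614.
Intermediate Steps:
F = -60 (F = 3*(-5*4) = 3*(-20) = -60)
K(O) = O²
h = -137700/7111 (h = -60*(-2295)/(-7111) = 137700*(-1/7111) = -137700/7111 ≈ -19.364)
(18357 + h) + K(174) = (18357 - 137700/7111) + 174² = 130398927/7111 + 30276 = 345691563/7111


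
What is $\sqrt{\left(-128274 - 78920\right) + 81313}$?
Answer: $7 i \sqrt{2569} \approx 354.8 i$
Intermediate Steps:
$\sqrt{\left(-128274 - 78920\right) + 81313} = \sqrt{-207194 + 81313} = \sqrt{-125881} = 7 i \sqrt{2569}$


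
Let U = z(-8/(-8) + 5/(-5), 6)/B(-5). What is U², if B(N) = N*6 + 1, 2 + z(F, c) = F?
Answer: 4/841 ≈ 0.0047562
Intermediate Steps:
z(F, c) = -2 + F
B(N) = 1 + 6*N (B(N) = 6*N + 1 = 1 + 6*N)
U = 2/29 (U = (-2 + (-8/(-8) + 5/(-5)))/(1 + 6*(-5)) = (-2 + (-8*(-⅛) + 5*(-⅕)))/(1 - 30) = (-2 + (1 - 1))/(-29) = (-2 + 0)*(-1/29) = -2*(-1/29) = 2/29 ≈ 0.068966)
U² = (2/29)² = 4/841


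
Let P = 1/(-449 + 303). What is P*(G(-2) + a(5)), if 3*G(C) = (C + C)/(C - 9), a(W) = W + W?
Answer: -167/2409 ≈ -0.069323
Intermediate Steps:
a(W) = 2*W
P = -1/146 (P = 1/(-146) = -1/146 ≈ -0.0068493)
G(C) = 2*C/(3*(-9 + C)) (G(C) = ((C + C)/(C - 9))/3 = ((2*C)/(-9 + C))/3 = (2*C/(-9 + C))/3 = 2*C/(3*(-9 + C)))
P*(G(-2) + a(5)) = -((2/3)*(-2)/(-9 - 2) + 2*5)/146 = -((2/3)*(-2)/(-11) + 10)/146 = -((2/3)*(-2)*(-1/11) + 10)/146 = -(4/33 + 10)/146 = -1/146*334/33 = -167/2409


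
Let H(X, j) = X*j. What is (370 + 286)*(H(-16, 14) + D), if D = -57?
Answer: -184336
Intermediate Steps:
(370 + 286)*(H(-16, 14) + D) = (370 + 286)*(-16*14 - 57) = 656*(-224 - 57) = 656*(-281) = -184336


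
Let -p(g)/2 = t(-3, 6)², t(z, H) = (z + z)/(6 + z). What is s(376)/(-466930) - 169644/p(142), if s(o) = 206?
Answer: 9901483909/466930 ≈ 21206.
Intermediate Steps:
t(z, H) = 2*z/(6 + z) (t(z, H) = (2*z)/(6 + z) = 2*z/(6 + z))
p(g) = -8 (p(g) = -2*36/(6 - 3)² = -2*(2*(-3)/3)² = -2*(2*(-3)*(⅓))² = -2*(-2)² = -2*4 = -8)
s(376)/(-466930) - 169644/p(142) = 206/(-466930) - 169644/(-8) = 206*(-1/466930) - 169644*(-⅛) = -103/233465 + 42411/2 = 9901483909/466930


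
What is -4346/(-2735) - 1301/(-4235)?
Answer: 4392709/2316545 ≈ 1.8962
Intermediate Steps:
-4346/(-2735) - 1301/(-4235) = -4346*(-1/2735) - 1301*(-1/4235) = 4346/2735 + 1301/4235 = 4392709/2316545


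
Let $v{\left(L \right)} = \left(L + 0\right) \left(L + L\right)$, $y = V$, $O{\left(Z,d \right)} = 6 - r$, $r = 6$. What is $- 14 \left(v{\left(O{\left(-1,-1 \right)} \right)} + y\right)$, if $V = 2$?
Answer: $-28$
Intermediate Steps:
$O{\left(Z,d \right)} = 0$ ($O{\left(Z,d \right)} = 6 - 6 = 0$)
$y = 2$
$v{\left(L \right)} = 2 L^{2}$ ($v{\left(L \right)} = L 2 L = 2 L^{2}$)
$- 14 \left(v{\left(O{\left(-1,-1 \right)} \right)} + y\right) = - 14 \left(2 \cdot 0^{2} + 2\right) = - 14 \left(2 \cdot 0 + 2\right) = - 14 \left(0 + 2\right) = \left(-14\right) 2 = -28$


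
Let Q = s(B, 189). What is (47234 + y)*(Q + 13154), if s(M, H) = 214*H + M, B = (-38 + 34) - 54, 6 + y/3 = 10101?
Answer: 4150522298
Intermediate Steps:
y = 30285 (y = -18 + 3*10101 = -18 + 30303 = 30285)
B = -58 (B = -4 - 54 = -58)
s(M, H) = M + 214*H
Q = 40388 (Q = -58 + 214*189 = -58 + 40446 = 40388)
(47234 + y)*(Q + 13154) = (47234 + 30285)*(40388 + 13154) = 77519*53542 = 4150522298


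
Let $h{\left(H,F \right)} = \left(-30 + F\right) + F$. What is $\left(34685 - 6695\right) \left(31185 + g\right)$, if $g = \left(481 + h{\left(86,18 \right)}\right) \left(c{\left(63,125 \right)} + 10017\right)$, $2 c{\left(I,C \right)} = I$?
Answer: $137845277955$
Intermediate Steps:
$h{\left(H,F \right)} = -30 + 2 F$
$c{\left(I,C \right)} = \frac{I}{2}$
$g = \frac{9787239}{2}$ ($g = \left(481 + \left(-30 + 2 \cdot 18\right)\right) \left(\frac{1}{2} \cdot 63 + 10017\right) = \left(481 + \left(-30 + 36\right)\right) \left(\frac{63}{2} + 10017\right) = \left(481 + 6\right) \frac{20097}{2} = 487 \cdot \frac{20097}{2} = \frac{9787239}{2} \approx 4.8936 \cdot 10^{6}$)
$\left(34685 - 6695\right) \left(31185 + g\right) = \left(34685 - 6695\right) \left(31185 + \frac{9787239}{2}\right) = 27990 \cdot \frac{9849609}{2} = 137845277955$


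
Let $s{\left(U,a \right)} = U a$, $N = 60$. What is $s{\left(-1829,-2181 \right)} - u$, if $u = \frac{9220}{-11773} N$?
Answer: $\frac{46963627077}{11773} \approx 3.9891 \cdot 10^{6}$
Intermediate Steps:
$u = - \frac{553200}{11773}$ ($u = \frac{9220}{-11773} \cdot 60 = 9220 \left(- \frac{1}{11773}\right) 60 = \left(- \frac{9220}{11773}\right) 60 = - \frac{553200}{11773} \approx -46.989$)
$s{\left(-1829,-2181 \right)} - u = \left(-1829\right) \left(-2181\right) - - \frac{553200}{11773} = 3989049 + \frac{553200}{11773} = \frac{46963627077}{11773}$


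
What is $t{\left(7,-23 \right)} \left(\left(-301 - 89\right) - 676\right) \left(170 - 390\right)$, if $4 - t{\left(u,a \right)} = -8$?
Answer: $2814240$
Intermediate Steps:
$t{\left(u,a \right)} = 12$ ($t{\left(u,a \right)} = 4 - -8 = 4 + 8 = 12$)
$t{\left(7,-23 \right)} \left(\left(-301 - 89\right) - 676\right) \left(170 - 390\right) = 12 \left(\left(-301 - 89\right) - 676\right) \left(170 - 390\right) = 12 \left(-390 - 676\right) \left(-220\right) = 12 \left(\left(-1066\right) \left(-220\right)\right) = 12 \cdot 234520 = 2814240$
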